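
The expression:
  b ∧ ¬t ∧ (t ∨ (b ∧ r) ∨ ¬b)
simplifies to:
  b ∧ r ∧ ¬t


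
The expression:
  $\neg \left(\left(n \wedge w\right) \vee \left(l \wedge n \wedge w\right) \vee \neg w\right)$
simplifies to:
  $w \wedge \neg n$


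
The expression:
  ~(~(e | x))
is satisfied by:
  {x: True, e: True}
  {x: True, e: False}
  {e: True, x: False}


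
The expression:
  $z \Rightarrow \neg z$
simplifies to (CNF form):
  $\neg z$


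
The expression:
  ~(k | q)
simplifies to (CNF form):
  ~k & ~q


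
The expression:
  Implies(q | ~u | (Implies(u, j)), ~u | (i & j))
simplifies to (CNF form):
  (i | ~j | ~u) & (i | ~q | ~u) & (j | ~j | ~u) & (j | ~q | ~u)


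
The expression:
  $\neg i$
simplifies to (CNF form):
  $\neg i$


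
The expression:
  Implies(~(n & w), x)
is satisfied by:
  {x: True, w: True, n: True}
  {x: True, w: True, n: False}
  {x: True, n: True, w: False}
  {x: True, n: False, w: False}
  {w: True, n: True, x: False}


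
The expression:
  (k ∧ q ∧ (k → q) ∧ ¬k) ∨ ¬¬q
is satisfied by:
  {q: True}


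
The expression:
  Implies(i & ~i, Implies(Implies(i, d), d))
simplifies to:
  True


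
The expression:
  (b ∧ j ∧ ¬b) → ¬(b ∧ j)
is always true.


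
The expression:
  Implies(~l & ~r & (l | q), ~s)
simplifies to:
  l | r | ~q | ~s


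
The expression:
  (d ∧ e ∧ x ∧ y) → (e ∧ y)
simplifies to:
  True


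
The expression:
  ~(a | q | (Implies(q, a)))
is never true.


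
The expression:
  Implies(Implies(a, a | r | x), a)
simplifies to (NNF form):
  a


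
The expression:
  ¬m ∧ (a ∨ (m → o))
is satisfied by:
  {m: False}


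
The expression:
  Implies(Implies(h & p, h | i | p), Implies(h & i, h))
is always true.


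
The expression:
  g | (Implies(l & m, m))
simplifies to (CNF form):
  True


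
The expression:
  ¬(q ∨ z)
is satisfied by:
  {q: False, z: False}


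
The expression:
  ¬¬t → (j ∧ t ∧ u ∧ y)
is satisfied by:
  {j: True, y: True, u: True, t: False}
  {j: True, y: True, u: False, t: False}
  {j: True, u: True, y: False, t: False}
  {j: True, u: False, y: False, t: False}
  {y: True, u: True, j: False, t: False}
  {y: True, u: False, j: False, t: False}
  {u: True, j: False, y: False, t: False}
  {u: False, j: False, y: False, t: False}
  {t: True, j: True, y: True, u: True}


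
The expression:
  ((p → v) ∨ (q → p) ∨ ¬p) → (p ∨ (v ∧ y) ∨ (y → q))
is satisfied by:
  {q: True, v: True, p: True, y: False}
  {q: True, v: True, p: False, y: False}
  {q: True, p: True, v: False, y: False}
  {q: True, p: False, v: False, y: False}
  {v: True, p: True, q: False, y: False}
  {v: True, p: False, q: False, y: False}
  {p: True, q: False, v: False, y: False}
  {p: False, q: False, v: False, y: False}
  {y: True, q: True, v: True, p: True}
  {y: True, q: True, v: True, p: False}
  {y: True, q: True, p: True, v: False}
  {y: True, q: True, p: False, v: False}
  {y: True, v: True, p: True, q: False}
  {y: True, v: True, p: False, q: False}
  {y: True, p: True, v: False, q: False}


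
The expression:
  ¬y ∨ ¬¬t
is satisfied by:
  {t: True, y: False}
  {y: False, t: False}
  {y: True, t: True}


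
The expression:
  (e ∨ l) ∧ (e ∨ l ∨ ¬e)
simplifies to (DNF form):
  e ∨ l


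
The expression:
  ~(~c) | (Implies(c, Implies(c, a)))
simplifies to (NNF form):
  True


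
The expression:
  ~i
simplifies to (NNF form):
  ~i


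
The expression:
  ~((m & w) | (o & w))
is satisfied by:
  {o: False, w: False, m: False}
  {m: True, o: False, w: False}
  {o: True, m: False, w: False}
  {m: True, o: True, w: False}
  {w: True, m: False, o: False}


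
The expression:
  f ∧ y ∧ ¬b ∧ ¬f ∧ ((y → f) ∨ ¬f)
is never true.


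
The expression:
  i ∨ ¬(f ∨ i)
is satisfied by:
  {i: True, f: False}
  {f: False, i: False}
  {f: True, i: True}


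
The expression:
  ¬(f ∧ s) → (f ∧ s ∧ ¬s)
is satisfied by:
  {s: True, f: True}


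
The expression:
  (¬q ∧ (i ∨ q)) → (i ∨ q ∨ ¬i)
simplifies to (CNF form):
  True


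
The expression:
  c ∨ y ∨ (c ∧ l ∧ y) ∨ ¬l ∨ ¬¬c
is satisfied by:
  {y: True, c: True, l: False}
  {y: True, l: False, c: False}
  {c: True, l: False, y: False}
  {c: False, l: False, y: False}
  {y: True, c: True, l: True}
  {y: True, l: True, c: False}
  {c: True, l: True, y: False}


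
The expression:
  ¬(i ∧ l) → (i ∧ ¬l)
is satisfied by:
  {i: True}


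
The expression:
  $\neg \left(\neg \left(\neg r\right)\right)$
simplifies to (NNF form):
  $\neg r$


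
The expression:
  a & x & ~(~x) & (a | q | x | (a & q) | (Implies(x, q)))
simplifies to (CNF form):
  a & x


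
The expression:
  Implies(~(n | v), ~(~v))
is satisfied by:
  {n: True, v: True}
  {n: True, v: False}
  {v: True, n: False}


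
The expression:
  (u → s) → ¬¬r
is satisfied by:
  {r: True, u: True, s: False}
  {r: True, s: False, u: False}
  {r: True, u: True, s: True}
  {r: True, s: True, u: False}
  {u: True, s: False, r: False}


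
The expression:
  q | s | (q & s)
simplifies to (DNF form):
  q | s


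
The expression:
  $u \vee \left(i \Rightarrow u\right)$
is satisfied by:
  {u: True, i: False}
  {i: False, u: False}
  {i: True, u: True}


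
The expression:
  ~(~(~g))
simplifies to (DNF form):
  ~g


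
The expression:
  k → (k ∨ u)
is always true.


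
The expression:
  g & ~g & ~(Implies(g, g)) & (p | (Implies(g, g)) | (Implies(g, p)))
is never true.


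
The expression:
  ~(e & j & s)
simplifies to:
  ~e | ~j | ~s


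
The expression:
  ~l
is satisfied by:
  {l: False}


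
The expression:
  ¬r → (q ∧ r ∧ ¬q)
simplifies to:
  r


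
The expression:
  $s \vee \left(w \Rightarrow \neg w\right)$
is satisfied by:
  {s: True, w: False}
  {w: False, s: False}
  {w: True, s: True}


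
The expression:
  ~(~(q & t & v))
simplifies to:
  q & t & v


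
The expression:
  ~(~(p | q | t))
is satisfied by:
  {t: True, q: True, p: True}
  {t: True, q: True, p: False}
  {t: True, p: True, q: False}
  {t: True, p: False, q: False}
  {q: True, p: True, t: False}
  {q: True, p: False, t: False}
  {p: True, q: False, t: False}


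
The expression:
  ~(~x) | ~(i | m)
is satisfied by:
  {x: True, i: False, m: False}
  {x: True, m: True, i: False}
  {x: True, i: True, m: False}
  {x: True, m: True, i: True}
  {m: False, i: False, x: False}


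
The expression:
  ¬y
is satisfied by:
  {y: False}


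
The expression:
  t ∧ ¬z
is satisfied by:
  {t: True, z: False}


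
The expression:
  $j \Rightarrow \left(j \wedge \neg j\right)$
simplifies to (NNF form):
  $\neg j$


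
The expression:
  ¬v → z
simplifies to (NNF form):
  v ∨ z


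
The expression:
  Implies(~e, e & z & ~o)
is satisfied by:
  {e: True}


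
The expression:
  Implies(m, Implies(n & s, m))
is always true.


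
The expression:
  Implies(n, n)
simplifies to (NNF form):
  True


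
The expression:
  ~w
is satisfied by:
  {w: False}


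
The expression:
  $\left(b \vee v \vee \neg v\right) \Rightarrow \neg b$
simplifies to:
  $\neg b$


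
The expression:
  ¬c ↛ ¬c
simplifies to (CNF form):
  False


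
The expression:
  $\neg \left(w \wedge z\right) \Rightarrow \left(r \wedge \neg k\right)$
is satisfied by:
  {w: True, r: True, z: True, k: False}
  {w: True, r: True, z: False, k: False}
  {w: True, z: True, r: False, k: False}
  {r: True, z: True, w: False, k: False}
  {r: True, w: False, z: False, k: False}
  {w: True, k: True, r: True, z: True}
  {w: True, k: True, z: True, r: False}


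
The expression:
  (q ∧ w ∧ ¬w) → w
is always true.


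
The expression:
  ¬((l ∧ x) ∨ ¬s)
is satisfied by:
  {s: True, l: False, x: False}
  {x: True, s: True, l: False}
  {l: True, s: True, x: False}


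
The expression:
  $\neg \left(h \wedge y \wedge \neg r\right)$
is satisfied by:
  {r: True, h: False, y: False}
  {h: False, y: False, r: False}
  {r: True, y: True, h: False}
  {y: True, h: False, r: False}
  {r: True, h: True, y: False}
  {h: True, r: False, y: False}
  {r: True, y: True, h: True}


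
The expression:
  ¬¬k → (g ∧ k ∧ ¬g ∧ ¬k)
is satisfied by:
  {k: False}


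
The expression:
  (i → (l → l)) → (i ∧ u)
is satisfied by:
  {i: True, u: True}


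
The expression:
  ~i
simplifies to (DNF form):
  ~i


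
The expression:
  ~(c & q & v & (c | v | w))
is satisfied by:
  {v: False, q: False, c: False}
  {c: True, v: False, q: False}
  {q: True, v: False, c: False}
  {c: True, q: True, v: False}
  {v: True, c: False, q: False}
  {c: True, v: True, q: False}
  {q: True, v: True, c: False}


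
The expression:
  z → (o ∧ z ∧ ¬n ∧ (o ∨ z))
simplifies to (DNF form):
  (o ∧ ¬n) ∨ ¬z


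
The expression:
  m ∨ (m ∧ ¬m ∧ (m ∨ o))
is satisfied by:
  {m: True}


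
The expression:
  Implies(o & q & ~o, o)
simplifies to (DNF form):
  True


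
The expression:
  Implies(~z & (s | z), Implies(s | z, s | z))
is always true.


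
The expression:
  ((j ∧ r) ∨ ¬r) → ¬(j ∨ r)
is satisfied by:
  {j: False}


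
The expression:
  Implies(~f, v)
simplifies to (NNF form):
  f | v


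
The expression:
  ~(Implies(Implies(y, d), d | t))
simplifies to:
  ~d & ~t & ~y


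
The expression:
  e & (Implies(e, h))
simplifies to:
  e & h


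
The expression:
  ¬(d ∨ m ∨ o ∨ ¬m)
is never true.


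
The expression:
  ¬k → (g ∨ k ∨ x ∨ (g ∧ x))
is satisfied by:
  {x: True, k: True, g: True}
  {x: True, k: True, g: False}
  {x: True, g: True, k: False}
  {x: True, g: False, k: False}
  {k: True, g: True, x: False}
  {k: True, g: False, x: False}
  {g: True, k: False, x: False}


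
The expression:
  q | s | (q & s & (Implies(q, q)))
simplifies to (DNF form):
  q | s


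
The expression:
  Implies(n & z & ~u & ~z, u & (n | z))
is always true.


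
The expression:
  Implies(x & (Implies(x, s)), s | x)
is always true.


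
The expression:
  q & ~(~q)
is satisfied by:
  {q: True}


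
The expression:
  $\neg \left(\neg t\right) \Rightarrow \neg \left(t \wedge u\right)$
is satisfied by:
  {u: False, t: False}
  {t: True, u: False}
  {u: True, t: False}


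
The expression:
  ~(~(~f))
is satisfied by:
  {f: False}


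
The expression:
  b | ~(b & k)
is always true.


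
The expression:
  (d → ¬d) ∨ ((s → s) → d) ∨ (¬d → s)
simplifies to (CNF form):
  True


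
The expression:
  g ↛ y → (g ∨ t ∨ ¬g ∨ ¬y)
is always true.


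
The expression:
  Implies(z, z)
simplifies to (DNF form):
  True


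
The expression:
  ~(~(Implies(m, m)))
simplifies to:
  True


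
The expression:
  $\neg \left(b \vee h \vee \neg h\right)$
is never true.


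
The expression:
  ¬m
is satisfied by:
  {m: False}


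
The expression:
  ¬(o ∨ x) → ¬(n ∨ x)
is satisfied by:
  {x: True, o: True, n: False}
  {x: True, o: False, n: False}
  {o: True, x: False, n: False}
  {x: False, o: False, n: False}
  {x: True, n: True, o: True}
  {x: True, n: True, o: False}
  {n: True, o: True, x: False}


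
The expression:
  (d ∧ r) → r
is always true.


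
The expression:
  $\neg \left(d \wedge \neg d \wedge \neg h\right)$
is always true.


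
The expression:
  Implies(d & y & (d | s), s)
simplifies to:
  s | ~d | ~y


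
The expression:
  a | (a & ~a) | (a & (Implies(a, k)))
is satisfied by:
  {a: True}


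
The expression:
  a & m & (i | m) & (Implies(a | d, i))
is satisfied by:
  {a: True, m: True, i: True}


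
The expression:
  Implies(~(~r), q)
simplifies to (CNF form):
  q | ~r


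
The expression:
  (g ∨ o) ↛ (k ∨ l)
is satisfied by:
  {o: True, g: True, l: False, k: False}
  {o: True, g: False, l: False, k: False}
  {g: True, k: False, o: False, l: False}


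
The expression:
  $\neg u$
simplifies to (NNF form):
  $\neg u$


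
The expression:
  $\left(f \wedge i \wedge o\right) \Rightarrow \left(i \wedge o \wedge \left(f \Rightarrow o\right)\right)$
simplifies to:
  $\text{True}$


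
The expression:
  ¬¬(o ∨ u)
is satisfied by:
  {o: True, u: True}
  {o: True, u: False}
  {u: True, o: False}


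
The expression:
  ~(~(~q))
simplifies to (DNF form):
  ~q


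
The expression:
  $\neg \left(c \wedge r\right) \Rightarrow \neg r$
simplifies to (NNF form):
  $c \vee \neg r$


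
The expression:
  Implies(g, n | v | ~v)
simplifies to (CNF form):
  True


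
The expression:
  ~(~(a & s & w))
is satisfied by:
  {a: True, w: True, s: True}


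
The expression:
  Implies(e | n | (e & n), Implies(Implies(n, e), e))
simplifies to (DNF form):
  True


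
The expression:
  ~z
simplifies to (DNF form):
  ~z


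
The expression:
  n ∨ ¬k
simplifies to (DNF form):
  n ∨ ¬k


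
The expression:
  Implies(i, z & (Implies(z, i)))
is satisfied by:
  {z: True, i: False}
  {i: False, z: False}
  {i: True, z: True}


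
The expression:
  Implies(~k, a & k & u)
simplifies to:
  k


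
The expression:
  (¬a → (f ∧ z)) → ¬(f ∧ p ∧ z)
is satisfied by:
  {p: False, z: False, f: False}
  {f: True, p: False, z: False}
  {z: True, p: False, f: False}
  {f: True, z: True, p: False}
  {p: True, f: False, z: False}
  {f: True, p: True, z: False}
  {z: True, p: True, f: False}


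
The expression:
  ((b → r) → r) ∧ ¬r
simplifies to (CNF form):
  b ∧ ¬r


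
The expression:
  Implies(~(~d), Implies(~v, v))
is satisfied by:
  {v: True, d: False}
  {d: False, v: False}
  {d: True, v: True}


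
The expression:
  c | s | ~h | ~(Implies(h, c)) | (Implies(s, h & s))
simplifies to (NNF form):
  True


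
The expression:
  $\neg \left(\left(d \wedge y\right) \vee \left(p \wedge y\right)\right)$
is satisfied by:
  {d: False, y: False, p: False}
  {p: True, d: False, y: False}
  {d: True, p: False, y: False}
  {p: True, d: True, y: False}
  {y: True, p: False, d: False}


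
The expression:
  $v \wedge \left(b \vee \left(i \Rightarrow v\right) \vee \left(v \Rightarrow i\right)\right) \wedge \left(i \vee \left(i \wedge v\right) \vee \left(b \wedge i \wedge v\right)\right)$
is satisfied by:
  {i: True, v: True}


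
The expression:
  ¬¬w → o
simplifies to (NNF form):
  o ∨ ¬w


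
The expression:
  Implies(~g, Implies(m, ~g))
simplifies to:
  True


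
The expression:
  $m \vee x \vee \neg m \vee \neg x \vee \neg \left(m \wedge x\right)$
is always true.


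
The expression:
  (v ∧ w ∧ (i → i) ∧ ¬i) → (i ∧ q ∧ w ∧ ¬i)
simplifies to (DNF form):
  i ∨ ¬v ∨ ¬w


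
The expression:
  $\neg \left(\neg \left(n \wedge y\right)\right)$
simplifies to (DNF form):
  $n \wedge y$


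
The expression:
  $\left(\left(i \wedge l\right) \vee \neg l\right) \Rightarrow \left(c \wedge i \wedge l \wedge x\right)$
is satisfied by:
  {c: True, x: True, l: True, i: False}
  {c: True, l: True, x: False, i: False}
  {x: True, l: True, c: False, i: False}
  {l: True, c: False, x: False, i: False}
  {i: True, c: True, x: True, l: True}


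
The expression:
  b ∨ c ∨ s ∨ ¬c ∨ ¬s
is always true.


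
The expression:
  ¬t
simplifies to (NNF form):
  ¬t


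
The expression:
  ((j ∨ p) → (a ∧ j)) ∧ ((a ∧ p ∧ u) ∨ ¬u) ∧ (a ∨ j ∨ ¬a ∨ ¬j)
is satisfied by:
  {a: True, j: False, p: False, u: False}
  {a: False, j: False, p: False, u: False}
  {j: True, a: True, u: False, p: False}
  {p: True, j: True, a: True, u: False}
  {p: True, u: True, j: True, a: True}


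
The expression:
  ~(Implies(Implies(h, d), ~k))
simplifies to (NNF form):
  k & (d | ~h)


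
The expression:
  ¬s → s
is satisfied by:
  {s: True}


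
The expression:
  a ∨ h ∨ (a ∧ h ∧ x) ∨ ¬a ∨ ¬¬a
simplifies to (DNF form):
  True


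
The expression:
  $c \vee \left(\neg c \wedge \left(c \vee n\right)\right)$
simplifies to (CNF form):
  $c \vee n$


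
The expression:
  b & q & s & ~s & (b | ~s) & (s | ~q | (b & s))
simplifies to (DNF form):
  False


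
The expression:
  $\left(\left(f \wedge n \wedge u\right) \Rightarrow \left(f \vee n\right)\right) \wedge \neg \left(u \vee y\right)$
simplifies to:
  $\neg u \wedge \neg y$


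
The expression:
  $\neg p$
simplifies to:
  $\neg p$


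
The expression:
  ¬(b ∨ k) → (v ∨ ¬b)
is always true.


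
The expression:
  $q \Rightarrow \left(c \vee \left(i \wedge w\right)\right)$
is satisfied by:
  {i: True, c: True, w: True, q: False}
  {i: True, c: True, w: False, q: False}
  {c: True, w: True, q: False, i: False}
  {c: True, w: False, q: False, i: False}
  {i: True, w: True, q: False, c: False}
  {i: True, w: False, q: False, c: False}
  {w: True, i: False, q: False, c: False}
  {w: False, i: False, q: False, c: False}
  {i: True, c: True, q: True, w: True}
  {i: True, c: True, q: True, w: False}
  {c: True, q: True, w: True, i: False}
  {c: True, q: True, w: False, i: False}
  {i: True, q: True, w: True, c: False}


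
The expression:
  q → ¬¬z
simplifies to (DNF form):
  z ∨ ¬q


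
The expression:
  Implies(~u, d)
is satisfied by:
  {d: True, u: True}
  {d: True, u: False}
  {u: True, d: False}


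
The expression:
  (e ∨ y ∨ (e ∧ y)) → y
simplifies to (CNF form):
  y ∨ ¬e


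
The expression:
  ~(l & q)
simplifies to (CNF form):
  ~l | ~q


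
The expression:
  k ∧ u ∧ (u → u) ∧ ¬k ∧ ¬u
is never true.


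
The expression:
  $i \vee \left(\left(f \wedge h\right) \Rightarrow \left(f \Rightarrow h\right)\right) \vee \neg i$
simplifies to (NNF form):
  $\text{True}$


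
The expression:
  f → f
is always true.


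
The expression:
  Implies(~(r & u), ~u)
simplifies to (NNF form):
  r | ~u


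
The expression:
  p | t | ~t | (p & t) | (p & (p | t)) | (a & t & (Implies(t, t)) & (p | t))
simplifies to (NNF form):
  True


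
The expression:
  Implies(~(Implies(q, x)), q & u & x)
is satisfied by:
  {x: True, q: False}
  {q: False, x: False}
  {q: True, x: True}


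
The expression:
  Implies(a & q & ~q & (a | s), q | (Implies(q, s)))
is always true.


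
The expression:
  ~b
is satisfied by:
  {b: False}


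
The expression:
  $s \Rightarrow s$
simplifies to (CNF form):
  $\text{True}$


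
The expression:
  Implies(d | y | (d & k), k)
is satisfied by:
  {k: True, y: False, d: False}
  {k: True, d: True, y: False}
  {k: True, y: True, d: False}
  {k: True, d: True, y: True}
  {d: False, y: False, k: False}


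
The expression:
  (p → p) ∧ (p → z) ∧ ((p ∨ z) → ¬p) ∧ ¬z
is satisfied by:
  {p: False, z: False}


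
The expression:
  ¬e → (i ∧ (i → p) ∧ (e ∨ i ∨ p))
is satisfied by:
  {e: True, p: True, i: True}
  {e: True, p: True, i: False}
  {e: True, i: True, p: False}
  {e: True, i: False, p: False}
  {p: True, i: True, e: False}


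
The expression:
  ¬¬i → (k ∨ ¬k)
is always true.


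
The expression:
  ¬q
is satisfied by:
  {q: False}


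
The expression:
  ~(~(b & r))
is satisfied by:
  {r: True, b: True}


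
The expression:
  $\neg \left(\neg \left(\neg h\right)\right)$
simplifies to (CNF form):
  $\neg h$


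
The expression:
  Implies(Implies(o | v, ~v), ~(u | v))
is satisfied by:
  {v: True, u: False}
  {u: False, v: False}
  {u: True, v: True}


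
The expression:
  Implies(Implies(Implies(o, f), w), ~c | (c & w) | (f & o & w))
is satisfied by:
  {w: True, f: True, c: False, o: False}
  {w: True, f: False, c: False, o: False}
  {f: True, w: False, c: False, o: False}
  {w: False, f: False, c: False, o: False}
  {w: True, o: True, f: True, c: False}
  {w: True, o: True, f: False, c: False}
  {o: True, f: True, w: False, c: False}
  {o: True, w: False, f: False, c: False}
  {w: True, c: True, f: True, o: False}
  {w: True, c: True, f: False, o: False}
  {c: True, f: True, w: False, o: False}
  {c: True, w: False, f: False, o: False}
  {o: True, c: True, w: True, f: True}
  {o: True, c: True, w: True, f: False}
  {o: True, c: True, f: True, w: False}


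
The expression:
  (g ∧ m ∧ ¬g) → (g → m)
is always true.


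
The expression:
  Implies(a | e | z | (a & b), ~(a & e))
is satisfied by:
  {e: False, a: False}
  {a: True, e: False}
  {e: True, a: False}


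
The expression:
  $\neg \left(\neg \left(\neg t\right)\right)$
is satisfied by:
  {t: False}


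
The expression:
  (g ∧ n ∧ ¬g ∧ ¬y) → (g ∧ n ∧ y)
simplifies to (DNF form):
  True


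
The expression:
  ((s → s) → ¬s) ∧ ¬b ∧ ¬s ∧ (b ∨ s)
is never true.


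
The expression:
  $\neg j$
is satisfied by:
  {j: False}


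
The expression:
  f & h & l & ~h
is never true.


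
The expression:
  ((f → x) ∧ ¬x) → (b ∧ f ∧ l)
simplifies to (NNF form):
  f ∨ x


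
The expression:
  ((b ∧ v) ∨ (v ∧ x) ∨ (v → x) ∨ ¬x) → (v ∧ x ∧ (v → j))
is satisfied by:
  {j: True, x: True, v: True}


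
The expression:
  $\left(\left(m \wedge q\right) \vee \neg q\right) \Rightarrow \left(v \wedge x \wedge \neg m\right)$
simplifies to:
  $\neg m \wedge \left(q \vee v\right) \wedge \left(q \vee x\right)$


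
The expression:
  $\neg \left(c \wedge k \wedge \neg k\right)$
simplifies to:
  $\text{True}$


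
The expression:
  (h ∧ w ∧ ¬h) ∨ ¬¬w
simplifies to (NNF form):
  w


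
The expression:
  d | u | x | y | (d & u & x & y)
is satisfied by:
  {y: True, d: True, u: True, x: True}
  {y: True, d: True, u: True, x: False}
  {y: True, d: True, x: True, u: False}
  {y: True, d: True, x: False, u: False}
  {y: True, u: True, x: True, d: False}
  {y: True, u: True, x: False, d: False}
  {y: True, u: False, x: True, d: False}
  {y: True, u: False, x: False, d: False}
  {d: True, u: True, x: True, y: False}
  {d: True, u: True, x: False, y: False}
  {d: True, x: True, u: False, y: False}
  {d: True, x: False, u: False, y: False}
  {u: True, x: True, d: False, y: False}
  {u: True, d: False, x: False, y: False}
  {x: True, d: False, u: False, y: False}


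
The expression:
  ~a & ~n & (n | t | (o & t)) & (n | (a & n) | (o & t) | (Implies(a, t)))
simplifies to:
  t & ~a & ~n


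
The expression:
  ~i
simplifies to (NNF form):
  ~i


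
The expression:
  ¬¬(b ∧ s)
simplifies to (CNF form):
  b ∧ s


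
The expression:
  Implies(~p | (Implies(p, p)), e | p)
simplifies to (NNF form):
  e | p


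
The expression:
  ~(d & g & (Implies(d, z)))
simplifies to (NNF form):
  ~d | ~g | ~z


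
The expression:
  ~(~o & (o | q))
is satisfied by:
  {o: True, q: False}
  {q: False, o: False}
  {q: True, o: True}


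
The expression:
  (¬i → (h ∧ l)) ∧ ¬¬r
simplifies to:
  r ∧ (h ∨ i) ∧ (i ∨ l)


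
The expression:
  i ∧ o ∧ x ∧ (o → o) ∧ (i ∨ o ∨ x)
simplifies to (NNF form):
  i ∧ o ∧ x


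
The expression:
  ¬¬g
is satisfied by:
  {g: True}


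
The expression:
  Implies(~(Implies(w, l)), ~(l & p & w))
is always true.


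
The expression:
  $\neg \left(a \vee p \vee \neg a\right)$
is never true.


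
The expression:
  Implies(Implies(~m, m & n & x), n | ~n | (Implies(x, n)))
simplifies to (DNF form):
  True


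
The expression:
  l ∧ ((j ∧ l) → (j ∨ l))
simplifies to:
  l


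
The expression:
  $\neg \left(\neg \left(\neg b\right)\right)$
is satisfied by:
  {b: False}


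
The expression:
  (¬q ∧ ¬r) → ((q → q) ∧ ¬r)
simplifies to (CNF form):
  True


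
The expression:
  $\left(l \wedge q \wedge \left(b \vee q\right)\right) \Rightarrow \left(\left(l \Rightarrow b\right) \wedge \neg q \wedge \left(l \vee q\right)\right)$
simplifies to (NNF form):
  $\neg l \vee \neg q$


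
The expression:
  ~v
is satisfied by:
  {v: False}


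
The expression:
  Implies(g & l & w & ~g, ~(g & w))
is always true.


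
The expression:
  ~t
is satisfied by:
  {t: False}


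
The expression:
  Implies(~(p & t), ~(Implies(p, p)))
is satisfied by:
  {t: True, p: True}


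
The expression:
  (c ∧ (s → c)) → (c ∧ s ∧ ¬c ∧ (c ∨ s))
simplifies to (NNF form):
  ¬c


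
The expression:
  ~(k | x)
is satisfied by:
  {x: False, k: False}


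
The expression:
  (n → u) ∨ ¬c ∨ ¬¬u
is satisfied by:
  {u: True, c: False, n: False}
  {c: False, n: False, u: False}
  {n: True, u: True, c: False}
  {n: True, c: False, u: False}
  {u: True, c: True, n: False}
  {c: True, u: False, n: False}
  {n: True, c: True, u: True}


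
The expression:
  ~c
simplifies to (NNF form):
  ~c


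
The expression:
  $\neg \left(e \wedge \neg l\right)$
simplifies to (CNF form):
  $l \vee \neg e$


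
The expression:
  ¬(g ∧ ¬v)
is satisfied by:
  {v: True, g: False}
  {g: False, v: False}
  {g: True, v: True}


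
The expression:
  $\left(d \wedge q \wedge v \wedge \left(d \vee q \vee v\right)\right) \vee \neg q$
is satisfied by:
  {v: True, d: True, q: False}
  {v: True, d: False, q: False}
  {d: True, v: False, q: False}
  {v: False, d: False, q: False}
  {v: True, q: True, d: True}


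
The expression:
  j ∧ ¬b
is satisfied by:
  {j: True, b: False}


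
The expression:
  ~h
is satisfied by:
  {h: False}


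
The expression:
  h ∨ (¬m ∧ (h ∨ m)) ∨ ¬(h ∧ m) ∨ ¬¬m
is always true.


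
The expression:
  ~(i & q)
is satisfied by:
  {q: False, i: False}
  {i: True, q: False}
  {q: True, i: False}


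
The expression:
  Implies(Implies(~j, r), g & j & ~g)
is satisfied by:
  {r: False, j: False}


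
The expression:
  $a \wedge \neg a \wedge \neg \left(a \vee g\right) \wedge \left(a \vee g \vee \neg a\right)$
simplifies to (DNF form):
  $\text{False}$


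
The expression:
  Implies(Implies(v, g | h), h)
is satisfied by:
  {v: True, h: True, g: False}
  {h: True, g: False, v: False}
  {v: True, h: True, g: True}
  {h: True, g: True, v: False}
  {v: True, g: False, h: False}


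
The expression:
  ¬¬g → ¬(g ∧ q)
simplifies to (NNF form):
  ¬g ∨ ¬q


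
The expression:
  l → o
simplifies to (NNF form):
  o ∨ ¬l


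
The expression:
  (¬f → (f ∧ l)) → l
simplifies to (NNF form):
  l ∨ ¬f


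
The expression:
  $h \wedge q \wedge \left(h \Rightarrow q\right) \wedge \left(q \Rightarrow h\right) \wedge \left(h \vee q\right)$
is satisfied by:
  {h: True, q: True}


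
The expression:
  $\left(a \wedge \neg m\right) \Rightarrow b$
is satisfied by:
  {b: True, m: True, a: False}
  {b: True, m: False, a: False}
  {m: True, b: False, a: False}
  {b: False, m: False, a: False}
  {b: True, a: True, m: True}
  {b: True, a: True, m: False}
  {a: True, m: True, b: False}


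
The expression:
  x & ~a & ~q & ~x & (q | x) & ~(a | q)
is never true.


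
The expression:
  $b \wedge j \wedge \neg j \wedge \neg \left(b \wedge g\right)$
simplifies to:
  $\text{False}$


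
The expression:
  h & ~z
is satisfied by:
  {h: True, z: False}


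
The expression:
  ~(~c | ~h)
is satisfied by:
  {h: True, c: True}


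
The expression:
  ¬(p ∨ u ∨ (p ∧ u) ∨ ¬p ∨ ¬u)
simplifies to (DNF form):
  False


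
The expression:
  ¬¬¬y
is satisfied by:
  {y: False}


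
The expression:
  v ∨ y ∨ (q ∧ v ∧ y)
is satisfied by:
  {y: True, v: True}
  {y: True, v: False}
  {v: True, y: False}


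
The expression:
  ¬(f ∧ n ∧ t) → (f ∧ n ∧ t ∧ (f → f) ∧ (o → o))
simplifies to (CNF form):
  f ∧ n ∧ t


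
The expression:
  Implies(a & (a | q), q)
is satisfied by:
  {q: True, a: False}
  {a: False, q: False}
  {a: True, q: True}


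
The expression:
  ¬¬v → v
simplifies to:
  True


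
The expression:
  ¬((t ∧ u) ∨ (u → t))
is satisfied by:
  {u: True, t: False}


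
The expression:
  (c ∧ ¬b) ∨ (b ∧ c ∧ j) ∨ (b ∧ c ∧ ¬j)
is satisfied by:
  {c: True}


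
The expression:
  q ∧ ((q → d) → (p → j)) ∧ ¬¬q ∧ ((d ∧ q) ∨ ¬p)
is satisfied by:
  {d: True, q: True, j: True, p: False}
  {d: True, q: True, j: False, p: False}
  {q: True, j: True, d: False, p: False}
  {q: True, d: False, j: False, p: False}
  {d: True, p: True, q: True, j: True}


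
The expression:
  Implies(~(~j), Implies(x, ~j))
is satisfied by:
  {x: False, j: False}
  {j: True, x: False}
  {x: True, j: False}


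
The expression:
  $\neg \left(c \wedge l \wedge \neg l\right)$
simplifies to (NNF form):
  $\text{True}$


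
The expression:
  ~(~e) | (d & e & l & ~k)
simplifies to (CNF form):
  e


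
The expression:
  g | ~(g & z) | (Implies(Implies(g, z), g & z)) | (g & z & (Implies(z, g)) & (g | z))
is always true.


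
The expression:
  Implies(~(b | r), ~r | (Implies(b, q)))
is always true.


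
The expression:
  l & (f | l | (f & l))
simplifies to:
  l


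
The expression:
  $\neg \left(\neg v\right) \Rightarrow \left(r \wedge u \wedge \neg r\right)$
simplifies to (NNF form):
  $\neg v$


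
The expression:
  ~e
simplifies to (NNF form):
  ~e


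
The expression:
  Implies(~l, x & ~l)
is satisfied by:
  {x: True, l: True}
  {x: True, l: False}
  {l: True, x: False}


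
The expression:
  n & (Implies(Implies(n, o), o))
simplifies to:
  n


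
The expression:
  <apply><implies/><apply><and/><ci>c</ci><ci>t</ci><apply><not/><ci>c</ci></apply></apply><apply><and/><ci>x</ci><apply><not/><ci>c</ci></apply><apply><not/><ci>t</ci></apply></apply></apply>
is always true.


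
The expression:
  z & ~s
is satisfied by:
  {z: True, s: False}


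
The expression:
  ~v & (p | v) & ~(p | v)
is never true.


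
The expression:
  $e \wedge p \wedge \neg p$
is never true.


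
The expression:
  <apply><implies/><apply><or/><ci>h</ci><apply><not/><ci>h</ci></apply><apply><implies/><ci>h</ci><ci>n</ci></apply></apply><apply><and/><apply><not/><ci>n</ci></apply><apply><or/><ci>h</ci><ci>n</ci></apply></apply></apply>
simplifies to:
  <apply><and/><ci>h</ci><apply><not/><ci>n</ci></apply></apply>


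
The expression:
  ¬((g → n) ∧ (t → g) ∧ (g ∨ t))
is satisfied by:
  {g: False, n: False}
  {n: True, g: False}
  {g: True, n: False}


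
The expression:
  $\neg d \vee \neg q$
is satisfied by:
  {q: False, d: False}
  {d: True, q: False}
  {q: True, d: False}


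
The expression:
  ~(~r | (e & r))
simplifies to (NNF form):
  r & ~e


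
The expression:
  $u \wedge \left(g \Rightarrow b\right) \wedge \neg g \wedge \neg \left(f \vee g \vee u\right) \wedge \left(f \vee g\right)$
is never true.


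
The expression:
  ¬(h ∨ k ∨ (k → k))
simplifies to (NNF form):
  False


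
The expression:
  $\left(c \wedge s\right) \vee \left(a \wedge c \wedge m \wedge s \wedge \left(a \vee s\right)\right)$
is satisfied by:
  {c: True, s: True}


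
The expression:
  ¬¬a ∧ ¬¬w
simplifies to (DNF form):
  a ∧ w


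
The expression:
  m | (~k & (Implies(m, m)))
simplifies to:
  m | ~k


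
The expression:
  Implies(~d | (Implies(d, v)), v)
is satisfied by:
  {d: True, v: True}
  {d: True, v: False}
  {v: True, d: False}


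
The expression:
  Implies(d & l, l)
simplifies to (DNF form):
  True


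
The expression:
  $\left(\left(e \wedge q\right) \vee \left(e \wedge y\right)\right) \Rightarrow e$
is always true.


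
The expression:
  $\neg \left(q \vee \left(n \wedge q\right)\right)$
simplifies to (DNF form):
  $\neg q$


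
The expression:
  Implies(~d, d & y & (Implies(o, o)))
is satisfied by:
  {d: True}


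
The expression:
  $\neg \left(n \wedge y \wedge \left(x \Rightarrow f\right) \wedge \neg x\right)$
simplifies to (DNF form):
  $x \vee \neg n \vee \neg y$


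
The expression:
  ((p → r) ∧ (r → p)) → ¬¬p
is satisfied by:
  {r: True, p: True}
  {r: True, p: False}
  {p: True, r: False}


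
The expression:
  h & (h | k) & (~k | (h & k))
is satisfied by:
  {h: True}


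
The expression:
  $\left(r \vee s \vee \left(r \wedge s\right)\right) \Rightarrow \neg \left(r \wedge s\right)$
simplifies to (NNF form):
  $\neg r \vee \neg s$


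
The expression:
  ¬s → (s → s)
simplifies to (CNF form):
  True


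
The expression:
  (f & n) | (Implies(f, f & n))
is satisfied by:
  {n: True, f: False}
  {f: False, n: False}
  {f: True, n: True}


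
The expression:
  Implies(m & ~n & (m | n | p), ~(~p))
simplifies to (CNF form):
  n | p | ~m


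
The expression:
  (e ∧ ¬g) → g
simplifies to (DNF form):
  g ∨ ¬e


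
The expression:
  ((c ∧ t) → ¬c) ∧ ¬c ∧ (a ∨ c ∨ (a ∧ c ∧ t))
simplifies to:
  a ∧ ¬c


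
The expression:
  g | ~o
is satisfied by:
  {g: True, o: False}
  {o: False, g: False}
  {o: True, g: True}


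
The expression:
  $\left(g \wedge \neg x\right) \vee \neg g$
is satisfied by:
  {g: False, x: False}
  {x: True, g: False}
  {g: True, x: False}


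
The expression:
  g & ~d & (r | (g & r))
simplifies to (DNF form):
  g & r & ~d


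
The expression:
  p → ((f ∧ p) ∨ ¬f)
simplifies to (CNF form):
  True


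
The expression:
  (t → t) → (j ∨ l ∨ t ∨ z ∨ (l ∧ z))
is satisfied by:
  {z: True, t: True, l: True, j: True}
  {z: True, t: True, l: True, j: False}
  {z: True, t: True, j: True, l: False}
  {z: True, t: True, j: False, l: False}
  {z: True, l: True, j: True, t: False}
  {z: True, l: True, j: False, t: False}
  {z: True, l: False, j: True, t: False}
  {z: True, l: False, j: False, t: False}
  {t: True, l: True, j: True, z: False}
  {t: True, l: True, j: False, z: False}
  {t: True, j: True, l: False, z: False}
  {t: True, j: False, l: False, z: False}
  {l: True, j: True, t: False, z: False}
  {l: True, t: False, j: False, z: False}
  {j: True, t: False, l: False, z: False}


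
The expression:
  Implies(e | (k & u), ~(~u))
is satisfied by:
  {u: True, e: False}
  {e: False, u: False}
  {e: True, u: True}


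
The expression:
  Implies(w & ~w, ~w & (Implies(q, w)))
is always true.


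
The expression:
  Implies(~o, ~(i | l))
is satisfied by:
  {o: True, i: False, l: False}
  {o: True, l: True, i: False}
  {o: True, i: True, l: False}
  {o: True, l: True, i: True}
  {l: False, i: False, o: False}


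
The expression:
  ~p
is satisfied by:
  {p: False}


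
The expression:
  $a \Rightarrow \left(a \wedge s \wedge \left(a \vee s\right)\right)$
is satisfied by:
  {s: True, a: False}
  {a: False, s: False}
  {a: True, s: True}


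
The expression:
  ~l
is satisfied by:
  {l: False}


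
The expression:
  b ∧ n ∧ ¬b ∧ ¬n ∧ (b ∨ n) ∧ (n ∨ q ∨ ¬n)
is never true.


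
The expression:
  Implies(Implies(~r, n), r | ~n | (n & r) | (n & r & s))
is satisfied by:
  {r: True, n: False}
  {n: False, r: False}
  {n: True, r: True}


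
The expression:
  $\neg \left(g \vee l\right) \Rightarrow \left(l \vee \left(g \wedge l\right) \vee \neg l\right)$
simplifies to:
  $\text{True}$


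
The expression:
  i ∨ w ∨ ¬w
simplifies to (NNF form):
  True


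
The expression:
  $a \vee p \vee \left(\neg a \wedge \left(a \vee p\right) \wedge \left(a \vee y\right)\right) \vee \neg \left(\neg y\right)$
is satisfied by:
  {a: True, y: True, p: True}
  {a: True, y: True, p: False}
  {a: True, p: True, y: False}
  {a: True, p: False, y: False}
  {y: True, p: True, a: False}
  {y: True, p: False, a: False}
  {p: True, y: False, a: False}


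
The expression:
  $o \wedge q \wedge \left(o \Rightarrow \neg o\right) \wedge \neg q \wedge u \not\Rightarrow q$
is never true.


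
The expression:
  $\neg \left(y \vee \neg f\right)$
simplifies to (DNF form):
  $f \wedge \neg y$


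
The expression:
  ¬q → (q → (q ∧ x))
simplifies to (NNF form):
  True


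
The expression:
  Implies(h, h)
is always true.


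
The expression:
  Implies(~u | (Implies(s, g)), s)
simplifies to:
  s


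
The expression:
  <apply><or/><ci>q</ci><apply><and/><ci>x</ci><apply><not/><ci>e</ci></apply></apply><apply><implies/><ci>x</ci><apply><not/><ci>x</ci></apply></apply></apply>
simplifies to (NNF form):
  <apply><or/><ci>q</ci><apply><not/><ci>e</ci></apply><apply><not/><ci>x</ci></apply></apply>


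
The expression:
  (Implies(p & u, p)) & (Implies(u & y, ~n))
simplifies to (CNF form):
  ~n | ~u | ~y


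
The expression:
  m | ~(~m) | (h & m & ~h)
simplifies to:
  m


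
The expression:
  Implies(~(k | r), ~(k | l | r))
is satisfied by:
  {r: True, k: True, l: False}
  {r: True, l: False, k: False}
  {k: True, l: False, r: False}
  {k: False, l: False, r: False}
  {r: True, k: True, l: True}
  {r: True, l: True, k: False}
  {k: True, l: True, r: False}


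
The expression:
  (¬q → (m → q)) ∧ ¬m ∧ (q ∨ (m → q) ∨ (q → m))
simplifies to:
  ¬m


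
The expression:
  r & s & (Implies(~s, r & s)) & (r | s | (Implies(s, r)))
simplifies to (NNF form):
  r & s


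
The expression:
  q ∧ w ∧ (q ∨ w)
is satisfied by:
  {w: True, q: True}


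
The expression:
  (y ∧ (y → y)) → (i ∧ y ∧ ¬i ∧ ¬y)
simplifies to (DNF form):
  ¬y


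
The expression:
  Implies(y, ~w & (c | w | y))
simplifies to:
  ~w | ~y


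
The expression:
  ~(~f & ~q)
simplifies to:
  f | q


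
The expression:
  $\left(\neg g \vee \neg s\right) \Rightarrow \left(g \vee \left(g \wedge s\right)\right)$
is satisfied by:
  {g: True}


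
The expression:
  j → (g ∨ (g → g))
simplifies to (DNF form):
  True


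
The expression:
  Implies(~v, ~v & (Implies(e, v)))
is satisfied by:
  {v: True, e: False}
  {e: False, v: False}
  {e: True, v: True}


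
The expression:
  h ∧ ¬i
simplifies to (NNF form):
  h ∧ ¬i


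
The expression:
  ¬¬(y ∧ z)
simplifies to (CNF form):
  y ∧ z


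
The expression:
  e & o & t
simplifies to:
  e & o & t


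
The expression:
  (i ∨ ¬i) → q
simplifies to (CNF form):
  q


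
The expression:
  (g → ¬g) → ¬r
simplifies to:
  g ∨ ¬r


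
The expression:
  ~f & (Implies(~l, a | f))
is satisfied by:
  {a: True, l: True, f: False}
  {a: True, l: False, f: False}
  {l: True, a: False, f: False}


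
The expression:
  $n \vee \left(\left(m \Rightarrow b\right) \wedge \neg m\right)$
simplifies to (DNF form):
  $n \vee \neg m$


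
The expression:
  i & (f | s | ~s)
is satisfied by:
  {i: True}
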